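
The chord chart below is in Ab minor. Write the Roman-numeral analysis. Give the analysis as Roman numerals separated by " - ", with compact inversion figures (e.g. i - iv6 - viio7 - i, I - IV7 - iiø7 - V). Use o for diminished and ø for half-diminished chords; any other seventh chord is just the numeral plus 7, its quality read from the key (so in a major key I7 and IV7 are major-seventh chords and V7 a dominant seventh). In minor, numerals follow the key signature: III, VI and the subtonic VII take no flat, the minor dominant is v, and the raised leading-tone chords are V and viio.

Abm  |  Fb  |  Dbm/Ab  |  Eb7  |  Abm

Abm: root Ab is the tonic; minor triad there is i.
Fb has root Fb, degree 6 in Ab minor, so VI.
Dbm/Ab: root Db is the subdominant; minor triad there is iv64.
Eb7: dominant seventh chord on Eb = scale degree 5 → V7.
Abm: root Ab is the tonic; minor triad there is i.

i - VI - iv64 - V7 - i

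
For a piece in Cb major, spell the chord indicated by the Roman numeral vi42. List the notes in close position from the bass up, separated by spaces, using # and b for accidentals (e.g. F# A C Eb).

Gb Ab Cb Eb

The numeral's case and figure indicate a minor seventh chord. In Cb major its root, the submediant, is Ab.
Stacking thirds from Ab gives Ab-Cb-Eb-Gb.
With the 42 figure the chord is in third inversion; from the bass Gb upward in close position it reads Gb-Ab-Cb-Eb.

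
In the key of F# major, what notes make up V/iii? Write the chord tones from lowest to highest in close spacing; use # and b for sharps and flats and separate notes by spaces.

The slash means an applied dominant: we want the dominant of iii. In F# major, iii is A# minor, and its dominant is built on E#.
Building a major triad on E# gives E#-G##-B#.

E# G## B#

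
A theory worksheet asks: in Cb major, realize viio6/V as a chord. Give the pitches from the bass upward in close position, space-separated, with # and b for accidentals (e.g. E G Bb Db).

The slash marks an applied leading-tone chord: viio of V. In Cb major, V is Gb, so the leading tone to it is F, a half step below.
Building a diminished triad on F gives F-Ab-Cb.
The figured bass 6 indicates first inversion, placing the third (Ab) in the bass: Ab-Cb-F.

Ab Cb F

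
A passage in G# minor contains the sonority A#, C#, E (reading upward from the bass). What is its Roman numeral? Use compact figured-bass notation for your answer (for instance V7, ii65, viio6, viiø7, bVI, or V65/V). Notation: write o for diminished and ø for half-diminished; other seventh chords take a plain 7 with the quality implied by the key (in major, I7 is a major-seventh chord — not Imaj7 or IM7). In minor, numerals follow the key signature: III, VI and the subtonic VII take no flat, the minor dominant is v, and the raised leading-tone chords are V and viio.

iio

Stacked in thirds the chord is A#-C#-E: a diminished triad on A#.
In G# minor, A# is the supertonic; the diatonic diminished triad there is iio.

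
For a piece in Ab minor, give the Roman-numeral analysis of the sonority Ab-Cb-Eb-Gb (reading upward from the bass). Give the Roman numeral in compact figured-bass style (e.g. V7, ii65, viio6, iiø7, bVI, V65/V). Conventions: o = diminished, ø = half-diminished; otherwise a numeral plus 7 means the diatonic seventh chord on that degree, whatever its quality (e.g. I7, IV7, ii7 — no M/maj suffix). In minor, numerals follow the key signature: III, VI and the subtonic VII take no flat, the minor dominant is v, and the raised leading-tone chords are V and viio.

Stacked in thirds the chord is Ab-Cb-Eb-Gb: a minor seventh chord on Ab.
In Ab minor, Ab is the tonic; the diatonic minor seventh chord there is i7.

i7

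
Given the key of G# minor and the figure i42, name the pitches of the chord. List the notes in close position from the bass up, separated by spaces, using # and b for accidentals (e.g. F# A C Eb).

In G# minor, the tonic is G#, and the diatonic chord built there is a minor seventh chord.
Stacking thirds from G# gives G#-B-D#-F#.
With the 42 figure the chord is in third inversion; from the bass F# upward in close position it reads F#-G#-B-D#.

F# G# B D#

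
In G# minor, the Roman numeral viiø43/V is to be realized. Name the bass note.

The applied chord viiø43/V is rooted on C##: C##-E#-G#-B#.
The figure 43 means second inversion — the fifth is in the bass.

G#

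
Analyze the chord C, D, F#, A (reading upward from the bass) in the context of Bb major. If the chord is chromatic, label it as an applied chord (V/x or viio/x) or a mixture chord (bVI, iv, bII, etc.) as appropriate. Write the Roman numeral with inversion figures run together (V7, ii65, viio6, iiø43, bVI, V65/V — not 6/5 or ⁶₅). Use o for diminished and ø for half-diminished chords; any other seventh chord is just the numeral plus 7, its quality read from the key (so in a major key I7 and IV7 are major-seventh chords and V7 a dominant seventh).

The pitches D-F#-A-C form a dominant seventh chord rooted on D.
D is not a diatonic chord root with this quality in Bb major, but it lies a perfect fifth above G (vi), so the chord functions as an applied dominant of vi.
With C in the bass the chord is in third inversion, so the figured bass is 42.

V42/vi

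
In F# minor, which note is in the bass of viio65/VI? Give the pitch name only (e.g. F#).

The applied chord viio65/VI is rooted on C#: C#-E-G-Bb.
The figure 65 means first inversion — the third is in the bass.

E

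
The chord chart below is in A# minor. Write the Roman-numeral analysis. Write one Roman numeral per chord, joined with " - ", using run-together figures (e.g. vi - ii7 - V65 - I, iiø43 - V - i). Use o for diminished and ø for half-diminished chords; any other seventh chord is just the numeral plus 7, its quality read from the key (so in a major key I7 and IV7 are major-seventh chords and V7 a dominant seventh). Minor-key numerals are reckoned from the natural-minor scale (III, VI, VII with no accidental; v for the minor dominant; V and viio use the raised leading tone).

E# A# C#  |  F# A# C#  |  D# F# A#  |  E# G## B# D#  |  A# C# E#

i64 - VI - iv - V7 - i

E#-A#-C#: root A# is the tonic; minor triad there is i64.
F#-A#-C#: root F# is the submediant; major triad there is VI.
D#-F#-A#: root D# is the subdominant; minor triad there is iv.
E#-G##-B#-D# has root E#, degree 5 in A# minor, so V7.
A#-C#-E#: minor triad on A# = scale degree 1 → i.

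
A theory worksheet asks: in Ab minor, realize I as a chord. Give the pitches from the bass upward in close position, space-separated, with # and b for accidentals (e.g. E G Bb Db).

I is the major tonic (Picardy third), borrowed from the parallel major. In Ab minor that root is Ab.
So the chord is Ab-C-Eb.

Ab C Eb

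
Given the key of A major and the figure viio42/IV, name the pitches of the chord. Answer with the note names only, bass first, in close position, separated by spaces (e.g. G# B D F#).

The slash marks an applied leading-tone chord: viio of IV. In A major, IV is D, so the leading tone to it is C#, a half step below.
Building a fully diminished seventh chord on C# gives C#-E-G-Bb.
The figured bass 42 indicates third inversion, placing the seventh (Bb) in the bass: Bb-C#-E-G.

Bb C# E G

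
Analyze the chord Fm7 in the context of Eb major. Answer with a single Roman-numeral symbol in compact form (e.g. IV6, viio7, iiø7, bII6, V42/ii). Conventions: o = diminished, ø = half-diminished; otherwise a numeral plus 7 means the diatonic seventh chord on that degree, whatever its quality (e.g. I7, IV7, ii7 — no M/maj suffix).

The pitches F-Ab-C-Eb form a minor seventh chord rooted on F.
F is scale degree 2 in Eb major, and a minor seventh chord on that degree is written ii7.

ii7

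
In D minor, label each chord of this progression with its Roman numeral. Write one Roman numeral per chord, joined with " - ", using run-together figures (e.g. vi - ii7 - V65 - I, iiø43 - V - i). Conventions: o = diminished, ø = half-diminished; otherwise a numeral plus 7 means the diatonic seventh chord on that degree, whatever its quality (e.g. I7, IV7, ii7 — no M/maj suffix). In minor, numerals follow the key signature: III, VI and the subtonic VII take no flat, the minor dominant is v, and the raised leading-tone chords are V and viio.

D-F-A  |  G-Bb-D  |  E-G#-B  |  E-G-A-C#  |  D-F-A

i - iv - V/V - V43 - i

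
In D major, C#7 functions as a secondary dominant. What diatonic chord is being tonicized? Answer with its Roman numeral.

iii

The chord is a dominant seventh chord on C#.
A dominant resolves down a perfect fifth: C# → F#. In D major, F# is scale degree 3, i.e. iii.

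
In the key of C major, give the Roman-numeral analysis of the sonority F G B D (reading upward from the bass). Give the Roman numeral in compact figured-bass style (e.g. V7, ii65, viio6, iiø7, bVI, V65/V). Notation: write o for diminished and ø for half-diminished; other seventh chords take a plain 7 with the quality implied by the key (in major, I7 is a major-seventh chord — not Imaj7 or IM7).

The pitches G-B-D-F form a dominant seventh chord rooted on G.
G is scale degree 5 in C major, and a dominant seventh chord on that degree is written V7.
With F in the bass the chord is in third inversion, so the figured bass is 42.

V42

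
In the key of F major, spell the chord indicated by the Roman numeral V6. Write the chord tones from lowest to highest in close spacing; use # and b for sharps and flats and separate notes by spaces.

E G C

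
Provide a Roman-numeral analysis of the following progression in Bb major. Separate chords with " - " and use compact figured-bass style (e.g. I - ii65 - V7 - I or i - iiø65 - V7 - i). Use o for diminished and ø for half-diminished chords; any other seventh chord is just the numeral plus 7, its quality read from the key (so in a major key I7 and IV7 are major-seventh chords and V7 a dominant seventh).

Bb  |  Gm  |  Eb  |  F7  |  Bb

Bb has root Bb, degree 1 in Bb major, so I.
Gm has root G, degree 6 in Bb major, so vi.
Eb has root Eb, degree 4 in Bb major, so IV.
F7: dominant seventh chord on F = scale degree 5 → V7.
Bb: major triad on Bb = scale degree 1 → I.

I - vi - IV - V7 - I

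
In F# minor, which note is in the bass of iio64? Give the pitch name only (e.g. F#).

D

iio in F# minor has root G#; the chord is G#-B-D.
The figure 64 means second inversion — the fifth is in the bass.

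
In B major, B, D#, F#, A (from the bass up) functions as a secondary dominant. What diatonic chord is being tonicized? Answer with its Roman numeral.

IV

The chord is a dominant seventh chord on B.
A dominant resolves down a perfect fifth: B → E. In B major, E is scale degree 4, i.e. IV.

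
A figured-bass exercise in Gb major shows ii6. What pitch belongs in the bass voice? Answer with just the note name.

Cb

ii in Gb major has root Ab; the chord is Ab-Cb-Eb.
The figure 6 means first inversion — the third is in the bass.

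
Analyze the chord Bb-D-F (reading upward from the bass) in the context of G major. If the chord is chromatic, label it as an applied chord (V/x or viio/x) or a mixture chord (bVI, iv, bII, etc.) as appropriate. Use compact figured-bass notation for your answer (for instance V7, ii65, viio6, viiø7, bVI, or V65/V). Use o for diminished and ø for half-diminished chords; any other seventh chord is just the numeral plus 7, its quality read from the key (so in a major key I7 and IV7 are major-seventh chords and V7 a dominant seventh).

bIII

Stacked in thirds the chord is Bb-D-F: a major triad on Bb.
Bb is the lowered third degree of G major (diatonic 3 would be B). This is a major triad on the lowered third degree, borrowed from the parallel minor.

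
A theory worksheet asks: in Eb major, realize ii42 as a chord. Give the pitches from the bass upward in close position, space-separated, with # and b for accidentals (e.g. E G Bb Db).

The numeral's case and figure indicate a minor seventh chord. In Eb major its root, scale degree 2, is F.
That chord is spelled F-Ab-C-Eb.
The figured bass 42 indicates third inversion, placing the seventh (Eb) in the bass: Eb-F-Ab-C.

Eb F Ab C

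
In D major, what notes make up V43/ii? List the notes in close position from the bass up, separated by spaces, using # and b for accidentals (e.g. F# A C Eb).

F# A B D#

V43/ii is a secondary dominant — the dominant seventh of ii. ii in D major is E, so the applied chord's root is B, a perfect fifth above.
Building a dominant seventh chord on B gives B-D#-F#-A.
With the 43 figure the chord is in second inversion; from the bass F# upward in close position it reads F#-A-B-D#.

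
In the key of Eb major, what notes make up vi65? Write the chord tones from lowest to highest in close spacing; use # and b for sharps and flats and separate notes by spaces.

Eb G Bb C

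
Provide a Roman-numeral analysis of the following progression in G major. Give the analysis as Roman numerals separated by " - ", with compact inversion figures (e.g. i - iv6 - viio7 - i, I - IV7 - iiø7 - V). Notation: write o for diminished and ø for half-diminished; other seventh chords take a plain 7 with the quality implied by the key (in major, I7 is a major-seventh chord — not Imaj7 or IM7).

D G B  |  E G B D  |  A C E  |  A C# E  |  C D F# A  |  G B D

I64 - vi7 - ii - V/V - V42 - I

D-G-B: root G is the tonic; major triad there is I64.
E-G-B-D: minor seventh chord on E = scale degree 6 → vi7.
A-C-E has root A, degree 2 in G major, so ii.
A-C#-E: a major triad on A, the applied dominant of V → V/V.
C-D-F#-A: root D is the dominant; dominant seventh chord there is V42.
G-B-D: root G is the tonic; major triad there is I.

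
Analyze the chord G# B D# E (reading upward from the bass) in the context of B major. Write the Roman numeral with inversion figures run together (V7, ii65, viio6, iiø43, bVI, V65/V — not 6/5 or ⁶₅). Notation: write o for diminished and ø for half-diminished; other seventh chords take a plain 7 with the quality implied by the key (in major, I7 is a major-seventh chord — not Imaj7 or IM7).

IV65

Stacked in thirds the chord is E-G#-B-D#: a major seventh chord on E.
E is scale degree 4 in B major, and a major seventh chord on that degree is written IV7.
With G# in the bass the chord is in first inversion, so the figured bass is 65.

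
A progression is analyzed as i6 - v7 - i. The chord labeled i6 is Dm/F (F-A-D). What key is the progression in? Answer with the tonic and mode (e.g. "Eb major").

The chord Dm/F is a minor triad rooted on D; its label is i6.
If D is scale degree 1 and the mode makes that degree carry a minor triad, the tonic is D and the mode is minor.

D minor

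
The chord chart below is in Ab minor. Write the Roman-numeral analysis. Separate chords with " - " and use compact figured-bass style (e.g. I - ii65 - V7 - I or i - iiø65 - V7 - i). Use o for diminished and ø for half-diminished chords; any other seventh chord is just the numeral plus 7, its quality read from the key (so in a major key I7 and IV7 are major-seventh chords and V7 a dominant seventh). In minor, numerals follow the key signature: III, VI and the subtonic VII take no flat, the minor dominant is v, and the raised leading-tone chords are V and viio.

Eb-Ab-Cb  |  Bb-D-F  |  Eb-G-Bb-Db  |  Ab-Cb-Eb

i64 - V/V - V7 - i

Eb-Ab-Cb has root Ab, degree 1 in Ab minor, so i64.
Bb-D-F: chromatic; Bb is V of V, so V/V.
Eb-G-Bb-Db: dominant seventh chord on Eb = scale degree 5 → V7.
Ab-Cb-Eb has root Ab, degree 1 in Ab minor, so i.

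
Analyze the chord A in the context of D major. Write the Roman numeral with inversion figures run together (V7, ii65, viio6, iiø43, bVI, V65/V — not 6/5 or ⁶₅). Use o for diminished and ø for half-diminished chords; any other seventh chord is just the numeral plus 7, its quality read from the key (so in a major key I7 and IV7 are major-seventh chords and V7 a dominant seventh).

V

Stacked in thirds the chord is A-C#-E: a major triad on A.
In D major, A is the dominant; the diatonic major triad there is V.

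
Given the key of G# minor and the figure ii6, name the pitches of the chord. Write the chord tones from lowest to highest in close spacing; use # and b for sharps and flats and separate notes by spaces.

C# E# A#

Scale degree 2 in G# minor is A#; here the chord built on it is altered to a minor triad. ii6 is the minor supertonic, borrowed from the parallel major (the Dorian ii).
So the chord is A#-C#-E#.
With the 6 figure the chord is in first inversion; from the bass C# upward in close position it reads C#-E#-A#.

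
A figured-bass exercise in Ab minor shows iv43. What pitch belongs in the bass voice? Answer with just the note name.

Ab

iv in Ab minor has root Db; the chord is Db-Fb-Ab-Cb.
The figure 43 means second inversion — the fifth is in the bass.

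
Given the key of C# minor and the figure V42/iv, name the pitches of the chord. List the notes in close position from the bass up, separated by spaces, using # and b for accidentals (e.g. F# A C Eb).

B C# E# G#

The slash means an applied dominant: we want the dominant of iv. In C# minor, iv is F# minor, and its dominant is built on C#.
Building a dominant seventh chord on C# gives C#-E#-G#-B.
With the 42 figure the chord is in third inversion; from the bass B upward in close position it reads B-C#-E#-G#.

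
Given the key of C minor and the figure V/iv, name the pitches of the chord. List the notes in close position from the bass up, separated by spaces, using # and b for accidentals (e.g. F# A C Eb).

V/iv is a secondary dominant — the dominant triad of iv. iv in C minor is F, so the applied chord's root is C, a perfect fifth above.
Building a major triad on C gives C-E-G.

C E G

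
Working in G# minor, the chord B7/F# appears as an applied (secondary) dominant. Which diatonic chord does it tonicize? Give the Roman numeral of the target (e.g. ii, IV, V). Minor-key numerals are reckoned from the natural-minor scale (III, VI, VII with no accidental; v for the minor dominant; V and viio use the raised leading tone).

The chord is a dominant seventh chord on B.
A dominant resolves down a perfect fifth: B → E. In G# minor, E is scale degree 6, i.e. VI.

VI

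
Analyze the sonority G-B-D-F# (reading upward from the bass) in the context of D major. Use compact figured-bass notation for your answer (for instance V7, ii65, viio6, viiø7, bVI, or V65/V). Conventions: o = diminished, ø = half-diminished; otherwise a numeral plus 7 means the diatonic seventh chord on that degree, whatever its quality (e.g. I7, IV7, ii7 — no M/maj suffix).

The pitches G-B-D-F# form a major seventh chord rooted on G.
In D major, G is the subdominant; the diatonic major seventh chord there is IV7.

IV7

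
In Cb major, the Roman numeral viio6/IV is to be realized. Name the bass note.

Gb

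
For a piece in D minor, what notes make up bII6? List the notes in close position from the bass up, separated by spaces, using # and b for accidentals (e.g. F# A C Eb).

Scale degree 2 in D minor is E; lowering it a half step gives Eb. bII6 is the Neapolitan sixth — a major triad on the lowered second degree, here in its customary first inversion.
So the chord is Eb-G-Bb, a major triad.
With the 6 figure the chord is in first inversion; from the bass G upward in close position it reads G-Bb-Eb.

G Bb Eb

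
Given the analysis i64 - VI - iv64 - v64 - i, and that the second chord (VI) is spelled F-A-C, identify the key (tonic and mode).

VI is given as F-A-C — a major triad with root F.
If F is scale degree 6 and the mode makes that degree carry a major triad, the tonic is A and the mode is minor.

A minor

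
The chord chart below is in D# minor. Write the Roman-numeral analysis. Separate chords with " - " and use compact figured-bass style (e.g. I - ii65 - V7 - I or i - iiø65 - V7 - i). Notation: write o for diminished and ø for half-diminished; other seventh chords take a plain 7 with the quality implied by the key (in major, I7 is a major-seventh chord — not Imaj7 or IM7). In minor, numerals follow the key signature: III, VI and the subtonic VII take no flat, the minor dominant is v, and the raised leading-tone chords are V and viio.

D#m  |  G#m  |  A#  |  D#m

i - iv - V - i

D#m has root D#, degree 1 in D# minor, so i.
G#m has root G#, degree 4 in D# minor, so iv.
A#: major triad on A# = scale degree 5 → V.
D#m: root D# is the tonic; minor triad there is i.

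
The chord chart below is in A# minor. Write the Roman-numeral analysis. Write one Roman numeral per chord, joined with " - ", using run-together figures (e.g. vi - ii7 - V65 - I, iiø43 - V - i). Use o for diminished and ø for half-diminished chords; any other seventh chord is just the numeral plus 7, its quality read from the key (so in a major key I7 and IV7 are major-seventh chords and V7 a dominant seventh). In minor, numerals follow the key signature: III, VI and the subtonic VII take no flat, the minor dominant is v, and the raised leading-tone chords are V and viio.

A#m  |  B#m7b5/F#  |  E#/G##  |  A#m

i - iiø43 - V6 - i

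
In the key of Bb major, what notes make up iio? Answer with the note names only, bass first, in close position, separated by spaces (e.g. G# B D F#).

C Eb Gb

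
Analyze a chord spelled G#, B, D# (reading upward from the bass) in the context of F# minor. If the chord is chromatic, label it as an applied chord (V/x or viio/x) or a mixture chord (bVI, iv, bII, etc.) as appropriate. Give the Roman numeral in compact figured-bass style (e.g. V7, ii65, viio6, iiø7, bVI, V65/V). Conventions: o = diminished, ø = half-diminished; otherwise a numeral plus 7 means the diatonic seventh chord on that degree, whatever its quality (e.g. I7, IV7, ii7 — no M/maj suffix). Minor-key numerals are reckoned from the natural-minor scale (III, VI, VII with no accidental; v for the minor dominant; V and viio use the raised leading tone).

ii

Stacked in thirds the chord is G#-B-D#: a minor triad on G#.
G# is the second degree of F# minor. This is the minor supertonic, borrowed from the parallel major (the Dorian ii).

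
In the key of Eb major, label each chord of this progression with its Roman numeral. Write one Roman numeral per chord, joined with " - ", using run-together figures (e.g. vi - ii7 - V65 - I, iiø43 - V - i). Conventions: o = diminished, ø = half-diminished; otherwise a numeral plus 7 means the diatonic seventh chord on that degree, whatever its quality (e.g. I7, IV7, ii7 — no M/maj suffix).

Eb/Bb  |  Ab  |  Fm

Eb/Bb: major triad on Eb = scale degree 1 → I64.
Ab has root Ab, degree 4 in Eb major, so IV.
Fm has root F, degree 2 in Eb major, so ii.

I64 - IV - ii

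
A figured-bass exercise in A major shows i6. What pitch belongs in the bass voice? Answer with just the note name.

i in A major has root A; the chord is A-C-E.
The figure 6 means first inversion — the third is in the bass.

C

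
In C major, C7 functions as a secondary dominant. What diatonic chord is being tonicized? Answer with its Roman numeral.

The chord is a dominant seventh chord on C.
A dominant resolves down a perfect fifth: C → F. In C major, F is scale degree 4, i.e. IV.

IV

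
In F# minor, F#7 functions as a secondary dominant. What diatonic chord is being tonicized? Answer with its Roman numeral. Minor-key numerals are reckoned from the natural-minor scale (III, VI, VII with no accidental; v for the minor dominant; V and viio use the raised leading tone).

The chord is a dominant seventh chord on F#.
A dominant resolves down a perfect fifth: F# → B. In F# minor, B is scale degree 4, i.e. iv.

iv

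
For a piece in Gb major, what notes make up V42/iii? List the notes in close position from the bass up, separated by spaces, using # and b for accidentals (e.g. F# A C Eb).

V42/iii is a secondary dominant — the dominant seventh of iii. iii in Gb major is Bb, so the applied chord's root is F, a perfect fifth above.
Building a dominant seventh chord on F gives F-A-C-Eb.
The figured bass 42 indicates third inversion, placing the seventh (Eb) in the bass: Eb-F-A-C.

Eb F A C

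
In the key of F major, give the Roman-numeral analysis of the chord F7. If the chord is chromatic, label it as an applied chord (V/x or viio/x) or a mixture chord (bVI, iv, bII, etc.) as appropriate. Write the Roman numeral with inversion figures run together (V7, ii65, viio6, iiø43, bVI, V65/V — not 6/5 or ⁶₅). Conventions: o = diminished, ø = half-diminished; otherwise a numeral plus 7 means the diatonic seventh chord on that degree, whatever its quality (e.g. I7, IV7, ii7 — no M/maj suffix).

V7/IV

The pitches F-A-C-Eb form a dominant seventh chord rooted on F.
F is not a diatonic chord root with this quality in F major, but it lies a perfect fifth above Bb (IV), so the chord functions as an applied dominant of IV.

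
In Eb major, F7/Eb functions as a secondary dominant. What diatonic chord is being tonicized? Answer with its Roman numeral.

The chord is a dominant seventh chord on F.
A dominant resolves down a perfect fifth: F → Bb. In Eb major, Bb is scale degree 5, i.e. V.

V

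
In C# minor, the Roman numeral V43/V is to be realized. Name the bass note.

The applied chord V43/V is rooted on D#: D#-F##-A#-C#.
The figure 43 means second inversion — the fifth is in the bass.

A#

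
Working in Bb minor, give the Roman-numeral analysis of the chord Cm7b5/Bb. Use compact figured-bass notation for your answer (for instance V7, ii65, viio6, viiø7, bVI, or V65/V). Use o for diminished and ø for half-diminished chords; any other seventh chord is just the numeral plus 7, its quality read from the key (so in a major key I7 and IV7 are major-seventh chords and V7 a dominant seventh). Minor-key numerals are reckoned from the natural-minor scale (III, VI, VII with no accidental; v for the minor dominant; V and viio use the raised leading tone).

iiø42

Stacked in thirds the chord is C-Eb-Gb-Bb: a half-diminished seventh chord on C.
C is scale degree 2 in Bb minor, and a half-diminished seventh chord on that degree is written iiø7.
With Bb in the bass the chord is in third inversion, so the figured bass is 42.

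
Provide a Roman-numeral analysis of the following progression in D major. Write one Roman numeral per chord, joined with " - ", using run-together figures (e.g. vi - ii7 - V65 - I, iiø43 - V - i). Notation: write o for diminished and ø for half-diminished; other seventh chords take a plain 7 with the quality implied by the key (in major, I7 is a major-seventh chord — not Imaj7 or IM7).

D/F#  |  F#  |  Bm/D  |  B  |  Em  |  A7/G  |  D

D/F#: root D is the tonic; major triad there is I6.
F#: chromatic; F# is V of vi, so V/vi.
Bm/D: root B is the submediant; minor triad there is vi6.
B: chromatic; B is V of ii, so V/ii.
Em: root E is the supertonic; minor triad there is ii.
A7/G: root A is the dominant; dominant seventh chord there is V42.
D: root D is the tonic; major triad there is I.

I6 - V/vi - vi6 - V/ii - ii - V42 - I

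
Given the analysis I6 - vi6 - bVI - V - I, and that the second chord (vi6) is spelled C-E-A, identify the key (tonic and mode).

C major

The chord Am/C is a minor triad rooted on A; its label is vi6.
If A is scale degree 6 and the mode makes that degree carry a minor triad, the tonic is C and the mode is major.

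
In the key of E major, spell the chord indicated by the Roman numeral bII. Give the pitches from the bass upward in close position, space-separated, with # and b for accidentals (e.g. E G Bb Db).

F A C

Scale degree 2 in E major is F#; lowering it a half step gives F. bII is the Neapolitan chord — a major triad on the lowered second degree.
So the chord is F-A-C, a major triad.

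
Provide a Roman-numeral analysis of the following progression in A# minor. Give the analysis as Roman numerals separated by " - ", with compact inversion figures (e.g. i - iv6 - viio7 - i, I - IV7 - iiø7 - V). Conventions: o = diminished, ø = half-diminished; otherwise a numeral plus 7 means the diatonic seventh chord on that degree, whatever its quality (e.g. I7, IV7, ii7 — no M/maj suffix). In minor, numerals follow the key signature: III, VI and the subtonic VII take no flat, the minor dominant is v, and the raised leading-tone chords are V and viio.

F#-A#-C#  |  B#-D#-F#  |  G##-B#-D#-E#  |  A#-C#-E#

F#-A#-C#: major triad on F# = scale degree 6 → VI.
B#-D#-F#: diminished triad on B# = scale degree 2 → iio.
G##-B#-D#-E#: dominant seventh chord on E# = scale degree 5 → V65.
A#-C#-E#: root A# is the tonic; minor triad there is i.

VI - iio - V65 - i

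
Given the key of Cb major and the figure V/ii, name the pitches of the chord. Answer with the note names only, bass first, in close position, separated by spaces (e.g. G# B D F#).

Ab C Eb

V/ii is a secondary dominant — the dominant triad of ii. ii in Cb major is Db, so the applied chord's root is Ab, a perfect fifth above.
Building a major triad on Ab gives Ab-C-Eb.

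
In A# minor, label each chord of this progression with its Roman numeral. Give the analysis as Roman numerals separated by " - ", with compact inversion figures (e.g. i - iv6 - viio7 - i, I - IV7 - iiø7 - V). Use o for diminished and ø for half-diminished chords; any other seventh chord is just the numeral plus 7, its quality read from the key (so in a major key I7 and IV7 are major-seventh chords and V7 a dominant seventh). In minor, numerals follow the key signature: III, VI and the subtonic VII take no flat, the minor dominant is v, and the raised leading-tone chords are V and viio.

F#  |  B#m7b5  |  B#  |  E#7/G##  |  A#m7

F#: root F# is the submediant; major triad there is VI.
B#m7b5: half-diminished seventh chord on B# = scale degree 2 → iiø7.
B#: a major triad on B#, the applied dominant of V → V/V.
E#7/G## has root E#, degree 5 in A# minor, so V65.
A#m7 has root A#, degree 1 in A# minor, so i7.

VI - iiø7 - V/V - V65 - i7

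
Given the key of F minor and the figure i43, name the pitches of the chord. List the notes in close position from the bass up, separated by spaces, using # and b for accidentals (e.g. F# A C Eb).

C Eb F Ab

The numeral's case and figure indicate a minor seventh chord. In F minor its root, scale degree 1, is F.
That chord is spelled F-Ab-C-Eb.
The figured bass 43 indicates second inversion, placing the fifth (C) in the bass: C-Eb-F-Ab.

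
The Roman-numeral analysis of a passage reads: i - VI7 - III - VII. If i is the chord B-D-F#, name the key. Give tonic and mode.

B minor

The chord Bm is a minor triad rooted on B; its label is i.
If B is scale degree 1 and the mode makes that degree carry a minor triad, the tonic is B and the mode is minor.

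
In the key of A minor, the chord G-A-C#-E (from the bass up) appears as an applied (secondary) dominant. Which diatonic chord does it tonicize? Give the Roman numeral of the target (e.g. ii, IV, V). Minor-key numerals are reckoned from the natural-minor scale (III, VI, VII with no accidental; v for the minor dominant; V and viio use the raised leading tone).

iv

The chord is a dominant seventh chord on A.
A dominant resolves down a perfect fifth: A → D. In A minor, D is scale degree 4, i.e. iv.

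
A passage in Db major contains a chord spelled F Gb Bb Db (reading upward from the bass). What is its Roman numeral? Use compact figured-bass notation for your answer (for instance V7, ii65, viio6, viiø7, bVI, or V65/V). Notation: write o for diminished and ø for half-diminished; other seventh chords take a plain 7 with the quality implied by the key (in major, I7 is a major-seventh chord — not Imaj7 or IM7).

IV42

Stacked in thirds the chord is Gb-Bb-Db-F: a major seventh chord on Gb.
In Db major, Gb is the subdominant; the diatonic major seventh chord there is IV7.
With F in the bass the chord is in third inversion, so the figured bass is 42.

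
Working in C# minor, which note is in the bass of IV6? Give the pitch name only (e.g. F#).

IV in C# minor has root F#; the chord is F#-A#-C#.
The figure 6 means first inversion — the third is in the bass.

A#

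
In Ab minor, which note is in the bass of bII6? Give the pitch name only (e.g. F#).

bII in Ab minor has root Bbb; the chord is Bbb-Db-Fb.
The figure 6 means first inversion — the third is in the bass.

Db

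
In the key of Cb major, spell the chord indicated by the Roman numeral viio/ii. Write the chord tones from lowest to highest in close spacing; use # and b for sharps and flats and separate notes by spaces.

The slash marks an applied leading-tone chord: viio of ii. In Cb major, ii is Db, so the leading tone to it is C, a half step below.
Building a diminished triad on C gives C-Eb-Gb.

C Eb Gb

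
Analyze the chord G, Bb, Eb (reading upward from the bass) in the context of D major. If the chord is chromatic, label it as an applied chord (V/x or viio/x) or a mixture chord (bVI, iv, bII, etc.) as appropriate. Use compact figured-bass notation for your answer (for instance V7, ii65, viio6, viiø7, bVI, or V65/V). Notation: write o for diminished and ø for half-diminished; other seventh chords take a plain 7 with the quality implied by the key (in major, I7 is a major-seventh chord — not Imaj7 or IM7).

bII6

Stacked in thirds the chord is Eb-G-Bb: a major triad on Eb.
Eb is the lowered second degree of D major (diatonic 2 would be E). This is the Neapolitan sixth — a major triad on the lowered second degree, here in its customary first inversion.
With G in the bass the chord is in first inversion, so the figured bass is 6.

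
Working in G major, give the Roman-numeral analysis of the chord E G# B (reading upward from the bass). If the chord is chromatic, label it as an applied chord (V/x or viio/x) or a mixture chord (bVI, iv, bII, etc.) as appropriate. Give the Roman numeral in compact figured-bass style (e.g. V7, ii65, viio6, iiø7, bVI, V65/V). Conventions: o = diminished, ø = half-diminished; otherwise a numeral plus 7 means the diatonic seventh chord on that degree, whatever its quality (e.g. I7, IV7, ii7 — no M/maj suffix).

V/ii

The pitches E-G#-B form a major triad rooted on E.
E is not a diatonic chord root with this quality in G major, but it lies a perfect fifth above A (ii), so the chord functions as an applied dominant of ii.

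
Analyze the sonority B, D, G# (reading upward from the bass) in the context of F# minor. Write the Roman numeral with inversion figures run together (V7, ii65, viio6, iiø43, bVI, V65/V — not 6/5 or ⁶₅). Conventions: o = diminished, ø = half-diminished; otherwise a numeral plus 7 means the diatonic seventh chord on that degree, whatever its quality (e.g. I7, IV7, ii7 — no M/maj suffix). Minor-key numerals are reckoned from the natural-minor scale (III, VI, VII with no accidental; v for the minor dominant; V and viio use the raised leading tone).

iio6

Stacked in thirds the chord is G#-B-D: a diminished triad on G#.
G# is scale degree 2 in F# minor, and a diminished triad on that degree is written iio.
With B in the bass the chord is in first inversion, so the figured bass is 6.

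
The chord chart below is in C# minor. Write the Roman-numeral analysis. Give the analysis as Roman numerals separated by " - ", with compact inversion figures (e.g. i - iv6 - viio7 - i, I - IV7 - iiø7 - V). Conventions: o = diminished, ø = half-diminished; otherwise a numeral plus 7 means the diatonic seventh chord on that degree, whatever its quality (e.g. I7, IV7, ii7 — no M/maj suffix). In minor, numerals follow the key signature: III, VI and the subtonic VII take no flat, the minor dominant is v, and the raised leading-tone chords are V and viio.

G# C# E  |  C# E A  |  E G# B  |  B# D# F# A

G#-C#-E has root C#, degree 1 in C# minor, so i64.
C#-E-A has root A, degree 6 in C# minor, so VI6.
E-G#-B: root E is the mediant; major triad there is III.
B#-D#-F#-A: fully diminished seventh chord on B# = scale degree 7 → viio7.

i64 - VI6 - III - viio7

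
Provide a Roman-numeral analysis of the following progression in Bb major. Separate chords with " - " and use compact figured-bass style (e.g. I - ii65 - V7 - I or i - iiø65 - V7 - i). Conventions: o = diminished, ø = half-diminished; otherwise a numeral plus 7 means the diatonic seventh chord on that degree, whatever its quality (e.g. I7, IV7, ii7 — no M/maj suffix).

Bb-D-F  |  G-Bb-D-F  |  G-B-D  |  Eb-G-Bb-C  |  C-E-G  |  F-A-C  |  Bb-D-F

I - vi7 - V/ii - ii65 - V/V - V - I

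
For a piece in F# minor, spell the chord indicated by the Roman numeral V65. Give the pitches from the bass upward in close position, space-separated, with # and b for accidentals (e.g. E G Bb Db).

E# G# B C#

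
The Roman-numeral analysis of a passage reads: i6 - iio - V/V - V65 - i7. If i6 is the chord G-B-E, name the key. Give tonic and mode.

i6 is given as G-B-E — a minor triad with root E.
If E is scale degree 1 and the mode makes that degree carry a minor triad, the tonic is E and the mode is minor.

E minor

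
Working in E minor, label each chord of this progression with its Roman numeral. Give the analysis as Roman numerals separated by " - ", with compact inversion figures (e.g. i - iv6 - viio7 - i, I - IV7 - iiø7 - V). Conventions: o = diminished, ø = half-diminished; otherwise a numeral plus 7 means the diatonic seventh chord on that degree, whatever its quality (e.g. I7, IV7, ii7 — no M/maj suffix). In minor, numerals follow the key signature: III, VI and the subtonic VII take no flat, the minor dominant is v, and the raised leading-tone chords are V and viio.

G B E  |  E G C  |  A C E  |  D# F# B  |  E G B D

i6 - VI6 - iv - V6 - i7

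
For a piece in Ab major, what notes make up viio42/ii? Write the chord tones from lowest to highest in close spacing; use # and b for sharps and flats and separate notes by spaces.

Gb A C Eb

viio42/ii is a secondary leading-tone chord. The target ii is Bb in Ab major; the applied chord is rooted a semitone below, on A.
Building a fully diminished seventh chord on A gives A-C-Eb-Gb.
The figured bass 42 indicates third inversion, placing the seventh (Gb) in the bass: Gb-A-C-Eb.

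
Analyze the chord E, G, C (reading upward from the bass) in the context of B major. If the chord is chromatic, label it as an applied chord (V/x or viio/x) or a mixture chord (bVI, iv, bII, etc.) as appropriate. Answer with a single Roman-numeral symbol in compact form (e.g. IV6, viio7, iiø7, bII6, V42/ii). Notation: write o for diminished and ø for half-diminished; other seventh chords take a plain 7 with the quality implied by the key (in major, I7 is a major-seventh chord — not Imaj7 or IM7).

bII6

Stacked in thirds the chord is C-E-G: a major triad on C.
C is the lowered second degree of B major (diatonic 2 would be C#). This is the Neapolitan sixth — a major triad on the lowered second degree, here in its customary first inversion.
With E in the bass the chord is in first inversion, so the figured bass is 6.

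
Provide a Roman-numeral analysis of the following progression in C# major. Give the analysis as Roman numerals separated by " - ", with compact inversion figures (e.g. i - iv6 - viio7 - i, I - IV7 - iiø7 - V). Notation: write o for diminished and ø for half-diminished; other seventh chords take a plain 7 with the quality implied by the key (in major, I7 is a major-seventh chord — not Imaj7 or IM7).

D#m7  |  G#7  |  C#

ii7 - V7 - I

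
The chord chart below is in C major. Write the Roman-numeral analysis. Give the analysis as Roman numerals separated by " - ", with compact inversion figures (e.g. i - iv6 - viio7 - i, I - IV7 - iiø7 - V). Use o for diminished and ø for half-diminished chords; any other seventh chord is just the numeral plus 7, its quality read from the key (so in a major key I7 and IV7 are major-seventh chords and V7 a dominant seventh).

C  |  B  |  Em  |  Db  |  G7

I - V/iii - iii - bII - V7

C: root C is the tonic; major triad there is I.
B: chromatic; B is V of iii, so V/iii.
Em: minor triad on E = scale degree 3 → iii.
Db: Db with this quality isn't in the key; a major triad on b2 is the Neapolitan chord, bII.
G7: dominant seventh chord on G = scale degree 5 → V7.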